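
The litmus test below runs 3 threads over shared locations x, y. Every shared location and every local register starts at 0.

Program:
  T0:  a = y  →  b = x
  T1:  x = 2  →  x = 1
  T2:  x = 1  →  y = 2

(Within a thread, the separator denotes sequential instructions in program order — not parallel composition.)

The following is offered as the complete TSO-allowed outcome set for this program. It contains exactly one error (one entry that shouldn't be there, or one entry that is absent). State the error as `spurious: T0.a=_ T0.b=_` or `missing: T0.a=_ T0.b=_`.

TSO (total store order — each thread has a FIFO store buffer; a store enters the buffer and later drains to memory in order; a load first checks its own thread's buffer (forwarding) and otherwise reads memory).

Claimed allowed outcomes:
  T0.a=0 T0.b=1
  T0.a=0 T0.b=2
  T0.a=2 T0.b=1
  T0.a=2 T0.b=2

missing: T0.a=0 T0.b=0

outcome vector order: (T0.a,T0.b)
TSO (5): 00; 01; 02; 21; 22
TSO∖claimed = {00}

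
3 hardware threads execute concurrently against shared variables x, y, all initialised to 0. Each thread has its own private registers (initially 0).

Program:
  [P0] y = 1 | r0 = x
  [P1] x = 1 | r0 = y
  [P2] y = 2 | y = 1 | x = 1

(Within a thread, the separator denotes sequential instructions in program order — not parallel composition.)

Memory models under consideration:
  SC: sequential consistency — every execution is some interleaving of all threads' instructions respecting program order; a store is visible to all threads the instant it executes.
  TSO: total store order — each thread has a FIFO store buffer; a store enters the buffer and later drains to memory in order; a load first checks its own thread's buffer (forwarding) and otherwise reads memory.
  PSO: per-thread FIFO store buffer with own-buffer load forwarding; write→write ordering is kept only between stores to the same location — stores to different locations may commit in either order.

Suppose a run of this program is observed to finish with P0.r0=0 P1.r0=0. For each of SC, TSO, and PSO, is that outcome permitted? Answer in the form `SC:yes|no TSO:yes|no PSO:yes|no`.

SC:no TSO:yes PSO:yes

outcome vector order: (P0.r0,P1.r0)
SC (5): (0,1) (0,2) (1,0) (1,1) (1,2)
TSO (6): (0,0) (0,1) (0,2) (1,0) (1,1) (1,2)
PSO (6): (0,0) (0,1) (0,2) (1,0) (1,1) (1,2)
target (0,0) ∈ {TSO,PSO}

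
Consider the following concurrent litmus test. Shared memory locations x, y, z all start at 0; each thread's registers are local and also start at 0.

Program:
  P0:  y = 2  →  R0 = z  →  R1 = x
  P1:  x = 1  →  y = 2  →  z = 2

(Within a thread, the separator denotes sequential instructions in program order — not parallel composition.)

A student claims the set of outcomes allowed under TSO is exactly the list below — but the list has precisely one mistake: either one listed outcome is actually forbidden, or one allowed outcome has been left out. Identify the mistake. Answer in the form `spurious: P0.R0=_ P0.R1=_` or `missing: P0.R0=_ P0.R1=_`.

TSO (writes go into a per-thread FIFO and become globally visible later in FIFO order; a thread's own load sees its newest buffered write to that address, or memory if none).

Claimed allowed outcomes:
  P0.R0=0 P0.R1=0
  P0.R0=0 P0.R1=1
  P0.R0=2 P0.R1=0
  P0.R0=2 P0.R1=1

spurious: P0.R0=2 P0.R1=0

outcome vector order: (P0.R0,P0.R1)
TSO: 3 outcomes — {<0 0> <0 1> <2 1>}
claimed∖TSO = {<2 0>}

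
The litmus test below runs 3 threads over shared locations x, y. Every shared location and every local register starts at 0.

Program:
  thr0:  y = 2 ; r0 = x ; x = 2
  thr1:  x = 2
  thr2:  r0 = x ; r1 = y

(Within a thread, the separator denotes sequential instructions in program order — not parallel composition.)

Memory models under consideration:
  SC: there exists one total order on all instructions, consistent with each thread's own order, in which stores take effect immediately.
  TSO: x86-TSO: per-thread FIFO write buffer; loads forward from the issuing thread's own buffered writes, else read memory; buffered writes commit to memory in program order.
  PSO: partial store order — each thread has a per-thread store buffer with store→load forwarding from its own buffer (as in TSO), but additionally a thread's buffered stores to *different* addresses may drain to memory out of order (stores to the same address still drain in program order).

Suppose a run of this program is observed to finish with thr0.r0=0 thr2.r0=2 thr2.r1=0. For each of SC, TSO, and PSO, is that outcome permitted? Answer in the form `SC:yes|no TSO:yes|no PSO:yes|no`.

outcome vector order: (thr0.r0,thr2.r0,thr2.r1)
under SC → 0/0/0; 0/0/2; 0/2/2; 2/0/0; 2/0/2; 2/2/0; 2/2/2
under TSO → 0/0/0; 0/0/2; 0/2/0; 0/2/2; 2/0/0; 2/0/2; 2/2/0; 2/2/2
under PSO → 0/0/0; 0/0/2; 0/2/0; 0/2/2; 2/0/0; 2/0/2; 2/2/0; 2/2/2
target 0/2/0 ∈ {TSO,PSO}

SC:no TSO:yes PSO:yes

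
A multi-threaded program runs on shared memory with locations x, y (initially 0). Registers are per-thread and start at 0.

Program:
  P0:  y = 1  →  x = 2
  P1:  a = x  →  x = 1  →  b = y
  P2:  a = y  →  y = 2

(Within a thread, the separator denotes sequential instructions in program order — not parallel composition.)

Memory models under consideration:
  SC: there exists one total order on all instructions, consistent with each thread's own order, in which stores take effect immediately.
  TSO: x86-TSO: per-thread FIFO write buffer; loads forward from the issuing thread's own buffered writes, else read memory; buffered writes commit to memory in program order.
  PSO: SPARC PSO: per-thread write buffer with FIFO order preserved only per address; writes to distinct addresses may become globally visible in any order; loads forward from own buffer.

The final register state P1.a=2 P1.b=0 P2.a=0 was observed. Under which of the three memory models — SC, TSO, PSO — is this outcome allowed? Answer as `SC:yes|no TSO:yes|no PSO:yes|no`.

SC:no TSO:no PSO:yes

outcome vector order: (P1.a,P1.b,P2.a)
SC (10): (0,0,0), (0,0,1), (0,1,0), (0,1,1), (0,2,0), (0,2,1), (2,1,0), (2,1,1), (2,2,0), (2,2,1)
TSO (10): (0,0,0), (0,0,1), (0,1,0), (0,1,1), (0,2,0), (0,2,1), (2,1,0), (2,1,1), (2,2,0), (2,2,1)
PSO (12): (0,0,0), (0,0,1), (0,1,0), (0,1,1), (0,2,0), (0,2,1), (2,0,0), (2,0,1), (2,1,0), (2,1,1), (2,2,0), (2,2,1)
target (2,0,0) ∈ {PSO}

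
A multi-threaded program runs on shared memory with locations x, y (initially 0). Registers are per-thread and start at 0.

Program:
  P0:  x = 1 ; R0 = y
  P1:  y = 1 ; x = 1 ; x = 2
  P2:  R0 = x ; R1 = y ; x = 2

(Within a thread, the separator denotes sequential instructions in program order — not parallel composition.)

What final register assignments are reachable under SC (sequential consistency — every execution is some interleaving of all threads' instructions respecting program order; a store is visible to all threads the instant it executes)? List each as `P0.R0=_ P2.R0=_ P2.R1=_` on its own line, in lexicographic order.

outcome vector order: (P0.R0,P2.R0,P2.R1)
|SC outcomes| = 10

P0.R0=0 P2.R0=0 P2.R1=0
P0.R0=0 P2.R0=0 P2.R1=1
P0.R0=0 P2.R0=1 P2.R1=0
P0.R0=0 P2.R0=1 P2.R1=1
P0.R0=0 P2.R0=2 P2.R1=1
P0.R0=1 P2.R0=0 P2.R1=0
P0.R0=1 P2.R0=0 P2.R1=1
P0.R0=1 P2.R0=1 P2.R1=0
P0.R0=1 P2.R0=1 P2.R1=1
P0.R0=1 P2.R0=2 P2.R1=1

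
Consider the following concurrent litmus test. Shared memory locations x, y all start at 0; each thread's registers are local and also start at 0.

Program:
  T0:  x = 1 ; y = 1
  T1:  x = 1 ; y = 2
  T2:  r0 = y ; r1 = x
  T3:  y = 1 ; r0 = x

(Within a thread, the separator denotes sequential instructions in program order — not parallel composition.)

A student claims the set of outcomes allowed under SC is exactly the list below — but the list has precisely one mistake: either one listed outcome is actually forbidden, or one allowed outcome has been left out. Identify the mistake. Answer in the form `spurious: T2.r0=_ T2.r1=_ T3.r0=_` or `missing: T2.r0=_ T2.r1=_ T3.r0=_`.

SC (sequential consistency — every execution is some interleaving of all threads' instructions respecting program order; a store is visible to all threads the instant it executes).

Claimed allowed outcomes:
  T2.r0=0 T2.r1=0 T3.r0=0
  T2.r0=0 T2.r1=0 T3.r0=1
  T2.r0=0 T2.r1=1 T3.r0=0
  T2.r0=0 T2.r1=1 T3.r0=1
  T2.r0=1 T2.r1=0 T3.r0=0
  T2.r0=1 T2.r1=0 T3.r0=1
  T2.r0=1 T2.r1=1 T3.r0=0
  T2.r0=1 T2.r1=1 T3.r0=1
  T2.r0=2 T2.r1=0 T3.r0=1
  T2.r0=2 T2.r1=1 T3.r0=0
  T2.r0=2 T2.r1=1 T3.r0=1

outcome vector order: (T2.r0,T2.r1,T3.r0)
[SC] allowed = {0/0/0, 0/0/1, 0/1/0, 0/1/1, 1/0/0, 1/0/1, 1/1/0, 1/1/1, 2/1/0, 2/1/1}
claimed∖SC = {2/0/1}

spurious: T2.r0=2 T2.r1=0 T3.r0=1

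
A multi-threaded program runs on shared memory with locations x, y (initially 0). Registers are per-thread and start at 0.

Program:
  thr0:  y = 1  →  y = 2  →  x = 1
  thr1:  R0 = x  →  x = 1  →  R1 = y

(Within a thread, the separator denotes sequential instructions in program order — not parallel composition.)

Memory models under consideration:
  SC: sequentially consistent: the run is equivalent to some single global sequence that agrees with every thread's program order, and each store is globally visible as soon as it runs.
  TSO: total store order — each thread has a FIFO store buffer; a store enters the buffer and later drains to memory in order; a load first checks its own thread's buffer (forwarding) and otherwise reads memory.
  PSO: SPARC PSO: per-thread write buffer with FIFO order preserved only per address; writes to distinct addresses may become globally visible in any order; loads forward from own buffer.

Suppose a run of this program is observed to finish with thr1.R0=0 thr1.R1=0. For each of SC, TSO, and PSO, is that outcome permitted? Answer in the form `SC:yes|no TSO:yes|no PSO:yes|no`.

outcome vector order: (thr1.R0,thr1.R1)
under SC → 00, 01, 02, 12
under TSO → 00, 01, 02, 12
under PSO → 00, 01, 02, 10, 11, 12
target 00 ∈ {SC,TSO,PSO}

SC:yes TSO:yes PSO:yes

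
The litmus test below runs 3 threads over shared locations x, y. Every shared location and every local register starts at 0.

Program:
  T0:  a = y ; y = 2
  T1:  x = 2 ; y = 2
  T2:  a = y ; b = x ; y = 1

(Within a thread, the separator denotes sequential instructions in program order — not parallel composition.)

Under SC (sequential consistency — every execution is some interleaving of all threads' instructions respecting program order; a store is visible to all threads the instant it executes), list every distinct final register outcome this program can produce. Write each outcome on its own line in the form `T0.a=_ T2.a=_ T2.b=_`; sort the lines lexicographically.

outcome vector order: (T0.a,T2.a,T2.b)
|SC outcomes| = 10

T0.a=0 T2.a=0 T2.b=0
T0.a=0 T2.a=0 T2.b=2
T0.a=0 T2.a=2 T2.b=0
T0.a=0 T2.a=2 T2.b=2
T0.a=1 T2.a=0 T2.b=0
T0.a=1 T2.a=0 T2.b=2
T0.a=1 T2.a=2 T2.b=2
T0.a=2 T2.a=0 T2.b=0
T0.a=2 T2.a=0 T2.b=2
T0.a=2 T2.a=2 T2.b=2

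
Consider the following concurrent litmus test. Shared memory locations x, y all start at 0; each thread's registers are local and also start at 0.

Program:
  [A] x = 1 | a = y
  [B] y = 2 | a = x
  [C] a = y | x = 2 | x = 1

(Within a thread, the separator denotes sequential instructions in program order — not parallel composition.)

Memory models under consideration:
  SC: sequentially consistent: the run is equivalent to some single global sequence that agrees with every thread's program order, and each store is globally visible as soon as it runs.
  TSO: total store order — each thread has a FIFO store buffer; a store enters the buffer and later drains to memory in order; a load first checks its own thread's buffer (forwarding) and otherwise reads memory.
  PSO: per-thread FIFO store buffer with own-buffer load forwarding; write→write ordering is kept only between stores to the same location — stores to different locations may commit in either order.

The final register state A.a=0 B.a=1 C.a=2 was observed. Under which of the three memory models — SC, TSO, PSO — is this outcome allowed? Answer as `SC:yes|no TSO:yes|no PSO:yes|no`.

outcome vector order: (A.a,B.a,C.a)
under SC → 010; 012; 020; 022; 200; 202; 210; 212; 220; 222
under TSO → 000; 002; 010; 012; 020; 022; 200; 202; 210; 212; 220; 222
under PSO → 000; 002; 010; 012; 020; 022; 200; 202; 210; 212; 220; 222
target 012 ∈ {SC,TSO,PSO}

SC:yes TSO:yes PSO:yes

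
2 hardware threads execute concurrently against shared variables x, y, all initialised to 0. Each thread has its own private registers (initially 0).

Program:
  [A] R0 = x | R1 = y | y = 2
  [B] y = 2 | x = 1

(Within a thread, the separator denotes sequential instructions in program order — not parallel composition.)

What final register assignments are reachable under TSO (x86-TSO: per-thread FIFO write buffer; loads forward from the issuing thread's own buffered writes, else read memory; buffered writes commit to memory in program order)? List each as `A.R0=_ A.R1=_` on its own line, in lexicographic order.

A.R0=0 A.R1=0
A.R0=0 A.R1=2
A.R0=1 A.R1=2

outcome vector order: (A.R0,A.R1)
|TSO outcomes| = 3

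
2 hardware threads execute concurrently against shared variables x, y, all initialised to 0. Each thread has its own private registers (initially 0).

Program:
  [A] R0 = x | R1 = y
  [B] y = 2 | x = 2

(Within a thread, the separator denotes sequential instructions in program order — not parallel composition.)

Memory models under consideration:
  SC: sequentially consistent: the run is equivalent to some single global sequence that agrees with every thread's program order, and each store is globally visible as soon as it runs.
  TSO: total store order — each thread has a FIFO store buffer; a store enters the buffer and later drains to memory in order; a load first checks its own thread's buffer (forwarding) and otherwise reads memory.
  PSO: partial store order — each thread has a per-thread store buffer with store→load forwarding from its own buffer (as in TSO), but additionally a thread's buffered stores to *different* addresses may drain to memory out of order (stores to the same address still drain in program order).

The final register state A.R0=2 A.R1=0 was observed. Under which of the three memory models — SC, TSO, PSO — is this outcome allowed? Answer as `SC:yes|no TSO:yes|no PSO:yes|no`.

SC:no TSO:no PSO:yes

outcome vector order: (A.R0,A.R1)
[SC] allowed = {(0,0); (0,2); (2,2)}
[TSO] allowed = {(0,0); (0,2); (2,2)}
[PSO] allowed = {(0,0); (0,2); (2,0); (2,2)}
target (2,0) ∈ {PSO}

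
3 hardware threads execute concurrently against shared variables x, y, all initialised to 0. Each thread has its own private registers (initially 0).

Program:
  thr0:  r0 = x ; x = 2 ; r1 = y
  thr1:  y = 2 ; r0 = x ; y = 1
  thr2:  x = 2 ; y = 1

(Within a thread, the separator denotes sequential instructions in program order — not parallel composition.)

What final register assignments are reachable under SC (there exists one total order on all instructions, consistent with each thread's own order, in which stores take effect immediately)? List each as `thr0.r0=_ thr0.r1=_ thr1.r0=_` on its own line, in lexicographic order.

outcome vector order: (thr0.r0,thr0.r1,thr1.r0)
|SC outcomes| = 10

thr0.r0=0 thr0.r1=0 thr1.r0=2
thr0.r0=0 thr0.r1=1 thr1.r0=0
thr0.r0=0 thr0.r1=1 thr1.r0=2
thr0.r0=0 thr0.r1=2 thr1.r0=0
thr0.r0=0 thr0.r1=2 thr1.r0=2
thr0.r0=2 thr0.r1=0 thr1.r0=2
thr0.r0=2 thr0.r1=1 thr1.r0=0
thr0.r0=2 thr0.r1=1 thr1.r0=2
thr0.r0=2 thr0.r1=2 thr1.r0=0
thr0.r0=2 thr0.r1=2 thr1.r0=2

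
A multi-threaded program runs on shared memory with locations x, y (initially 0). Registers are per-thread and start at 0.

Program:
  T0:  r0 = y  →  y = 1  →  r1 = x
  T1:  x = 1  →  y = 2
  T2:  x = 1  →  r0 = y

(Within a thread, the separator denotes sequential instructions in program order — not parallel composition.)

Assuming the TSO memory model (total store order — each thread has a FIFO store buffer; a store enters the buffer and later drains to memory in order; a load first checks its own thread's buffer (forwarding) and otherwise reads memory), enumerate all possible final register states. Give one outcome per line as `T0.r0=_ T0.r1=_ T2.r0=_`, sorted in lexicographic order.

T0.r0=0 T0.r1=0 T2.r0=0
T0.r0=0 T0.r1=0 T2.r0=1
T0.r0=0 T0.r1=0 T2.r0=2
T0.r0=0 T0.r1=1 T2.r0=0
T0.r0=0 T0.r1=1 T2.r0=1
T0.r0=0 T0.r1=1 T2.r0=2
T0.r0=2 T0.r1=1 T2.r0=0
T0.r0=2 T0.r1=1 T2.r0=1
T0.r0=2 T0.r1=1 T2.r0=2

outcome vector order: (T0.r0,T0.r1,T2.r0)
|TSO outcomes| = 9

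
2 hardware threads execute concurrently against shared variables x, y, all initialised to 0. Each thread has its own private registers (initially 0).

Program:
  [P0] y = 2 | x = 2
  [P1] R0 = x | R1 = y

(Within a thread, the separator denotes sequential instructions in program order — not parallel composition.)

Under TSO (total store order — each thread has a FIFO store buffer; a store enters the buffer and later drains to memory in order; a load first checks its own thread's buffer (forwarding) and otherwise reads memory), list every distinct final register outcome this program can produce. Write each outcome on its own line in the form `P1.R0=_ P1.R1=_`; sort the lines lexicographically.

P1.R0=0 P1.R1=0
P1.R0=0 P1.R1=2
P1.R0=2 P1.R1=2

outcome vector order: (P1.R0,P1.R1)
|TSO outcomes| = 3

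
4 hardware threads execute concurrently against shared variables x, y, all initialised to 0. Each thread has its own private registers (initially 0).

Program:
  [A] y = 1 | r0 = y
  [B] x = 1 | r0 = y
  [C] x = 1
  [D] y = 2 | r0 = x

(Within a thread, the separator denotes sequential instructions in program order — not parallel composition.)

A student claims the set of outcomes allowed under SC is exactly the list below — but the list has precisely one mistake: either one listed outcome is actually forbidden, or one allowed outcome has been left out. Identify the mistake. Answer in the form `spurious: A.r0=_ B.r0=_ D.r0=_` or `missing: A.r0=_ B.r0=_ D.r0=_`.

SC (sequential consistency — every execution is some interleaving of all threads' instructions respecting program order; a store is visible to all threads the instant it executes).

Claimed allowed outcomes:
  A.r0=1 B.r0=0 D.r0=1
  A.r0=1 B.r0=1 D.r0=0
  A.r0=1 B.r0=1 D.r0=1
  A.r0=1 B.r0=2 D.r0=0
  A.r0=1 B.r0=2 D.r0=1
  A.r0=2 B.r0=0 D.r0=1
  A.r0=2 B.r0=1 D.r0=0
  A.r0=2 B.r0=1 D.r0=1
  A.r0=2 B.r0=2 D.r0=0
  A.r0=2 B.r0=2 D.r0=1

spurious: A.r0=2 B.r0=1 D.r0=0

outcome vector order: (A.r0,B.r0,D.r0)
under SC → <1 0 1>, <1 1 0>, <1 1 1>, <1 2 0>, <1 2 1>, <2 0 1>, <2 1 1>, <2 2 0>, <2 2 1>
claimed∖SC = {<2 1 0>}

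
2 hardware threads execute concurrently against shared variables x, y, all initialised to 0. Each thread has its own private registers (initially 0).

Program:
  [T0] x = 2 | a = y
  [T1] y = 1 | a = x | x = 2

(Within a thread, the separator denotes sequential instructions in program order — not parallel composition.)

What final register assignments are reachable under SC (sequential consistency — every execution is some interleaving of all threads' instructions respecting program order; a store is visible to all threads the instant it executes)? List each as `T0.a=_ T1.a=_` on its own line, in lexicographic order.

T0.a=0 T1.a=2
T0.a=1 T1.a=0
T0.a=1 T1.a=2

outcome vector order: (T0.a,T1.a)
|SC outcomes| = 3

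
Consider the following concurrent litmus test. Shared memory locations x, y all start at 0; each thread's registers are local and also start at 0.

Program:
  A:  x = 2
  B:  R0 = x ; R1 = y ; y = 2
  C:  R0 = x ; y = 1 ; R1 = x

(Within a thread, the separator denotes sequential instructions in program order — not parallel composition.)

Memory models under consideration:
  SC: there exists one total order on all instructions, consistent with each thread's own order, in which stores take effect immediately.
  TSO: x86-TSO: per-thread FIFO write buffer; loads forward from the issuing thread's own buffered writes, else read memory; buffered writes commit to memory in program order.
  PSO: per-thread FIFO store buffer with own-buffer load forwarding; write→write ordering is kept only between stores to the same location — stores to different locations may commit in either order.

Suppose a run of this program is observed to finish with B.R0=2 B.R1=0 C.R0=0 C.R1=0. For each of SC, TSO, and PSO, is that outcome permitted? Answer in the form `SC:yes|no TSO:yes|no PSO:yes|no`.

SC:no TSO:yes PSO:yes

outcome vector order: (B.R0,B.R1,C.R0,C.R1)
SC: 11 outcomes — {0000, 0002, 0022, 0100, 0102, 0122, 2002, 2022, 2100, 2102, 2122}
TSO: 12 outcomes — {0000, 0002, 0022, 0100, 0102, 0122, 2000, 2002, 2022, 2100, 2102, 2122}
PSO: 12 outcomes — {0000, 0002, 0022, 0100, 0102, 0122, 2000, 2002, 2022, 2100, 2102, 2122}
target 2000 ∈ {TSO,PSO}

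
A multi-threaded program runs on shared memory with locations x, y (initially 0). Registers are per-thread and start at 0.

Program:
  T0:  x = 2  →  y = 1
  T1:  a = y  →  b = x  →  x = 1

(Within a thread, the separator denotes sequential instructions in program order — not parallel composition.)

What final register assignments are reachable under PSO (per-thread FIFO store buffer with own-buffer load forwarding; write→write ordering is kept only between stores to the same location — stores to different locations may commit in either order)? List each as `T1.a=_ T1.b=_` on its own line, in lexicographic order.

T1.a=0 T1.b=0
T1.a=0 T1.b=2
T1.a=1 T1.b=0
T1.a=1 T1.b=2

outcome vector order: (T1.a,T1.b)
|PSO outcomes| = 4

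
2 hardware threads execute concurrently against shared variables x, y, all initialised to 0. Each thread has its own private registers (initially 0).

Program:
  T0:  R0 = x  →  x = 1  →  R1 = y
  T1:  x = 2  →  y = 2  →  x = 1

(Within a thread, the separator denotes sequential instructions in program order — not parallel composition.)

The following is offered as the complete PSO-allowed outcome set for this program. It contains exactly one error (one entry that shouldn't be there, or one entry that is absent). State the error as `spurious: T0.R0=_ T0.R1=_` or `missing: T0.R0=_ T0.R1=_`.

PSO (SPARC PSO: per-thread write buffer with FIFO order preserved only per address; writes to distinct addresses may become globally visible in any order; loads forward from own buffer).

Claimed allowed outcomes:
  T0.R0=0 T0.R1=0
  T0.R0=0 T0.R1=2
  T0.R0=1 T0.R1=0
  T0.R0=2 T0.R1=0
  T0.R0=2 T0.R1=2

outcome vector order: (T0.R0,T0.R1)
under PSO → 0/0, 0/2, 1/0, 1/2, 2/0, 2/2
PSO∖claimed = {1/2}

missing: T0.R0=1 T0.R1=2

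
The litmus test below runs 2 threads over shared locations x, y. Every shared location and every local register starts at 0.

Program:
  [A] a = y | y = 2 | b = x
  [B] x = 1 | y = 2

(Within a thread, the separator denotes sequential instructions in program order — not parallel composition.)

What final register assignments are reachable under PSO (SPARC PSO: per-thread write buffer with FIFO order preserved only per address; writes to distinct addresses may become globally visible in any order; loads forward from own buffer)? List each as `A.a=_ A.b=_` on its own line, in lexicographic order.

A.a=0 A.b=0
A.a=0 A.b=1
A.a=2 A.b=0
A.a=2 A.b=1

outcome vector order: (A.a,A.b)
|PSO outcomes| = 4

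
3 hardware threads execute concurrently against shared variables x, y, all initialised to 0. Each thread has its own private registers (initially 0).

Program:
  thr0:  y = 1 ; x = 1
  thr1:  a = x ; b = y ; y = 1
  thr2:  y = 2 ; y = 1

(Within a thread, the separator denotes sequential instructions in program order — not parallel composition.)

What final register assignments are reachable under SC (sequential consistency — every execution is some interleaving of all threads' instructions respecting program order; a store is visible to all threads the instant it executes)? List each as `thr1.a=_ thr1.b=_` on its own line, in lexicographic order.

outcome vector order: (thr1.a,thr1.b)
|SC outcomes| = 5

thr1.a=0 thr1.b=0
thr1.a=0 thr1.b=1
thr1.a=0 thr1.b=2
thr1.a=1 thr1.b=1
thr1.a=1 thr1.b=2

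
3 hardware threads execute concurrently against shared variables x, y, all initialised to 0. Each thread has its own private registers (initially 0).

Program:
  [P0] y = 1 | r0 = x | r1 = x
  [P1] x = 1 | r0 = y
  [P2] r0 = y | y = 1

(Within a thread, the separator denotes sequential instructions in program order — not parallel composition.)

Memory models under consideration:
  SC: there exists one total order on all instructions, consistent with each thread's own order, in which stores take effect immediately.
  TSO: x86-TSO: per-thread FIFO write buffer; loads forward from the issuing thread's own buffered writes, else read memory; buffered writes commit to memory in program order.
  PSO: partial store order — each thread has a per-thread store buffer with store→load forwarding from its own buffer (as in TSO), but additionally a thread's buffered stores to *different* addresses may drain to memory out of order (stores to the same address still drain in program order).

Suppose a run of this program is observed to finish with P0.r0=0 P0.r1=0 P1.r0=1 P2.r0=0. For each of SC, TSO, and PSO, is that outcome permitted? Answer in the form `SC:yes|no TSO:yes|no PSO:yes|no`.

SC:yes TSO:yes PSO:yes

outcome vector order: (P0.r0,P0.r1,P1.r0,P2.r0)
SC: 8 outcomes — {0/0/1/0, 0/0/1/1, 0/1/1/0, 0/1/1/1, 1/1/0/0, 1/1/0/1, 1/1/1/0, 1/1/1/1}
TSO: 12 outcomes — {0/0/0/0, 0/0/0/1, 0/0/1/0, 0/0/1/1, 0/1/0/0, 0/1/0/1, 0/1/1/0, 0/1/1/1, 1/1/0/0, 1/1/0/1, 1/1/1/0, 1/1/1/1}
PSO: 12 outcomes — {0/0/0/0, 0/0/0/1, 0/0/1/0, 0/0/1/1, 0/1/0/0, 0/1/0/1, 0/1/1/0, 0/1/1/1, 1/1/0/0, 1/1/0/1, 1/1/1/0, 1/1/1/1}
target 0/0/1/0 ∈ {SC,TSO,PSO}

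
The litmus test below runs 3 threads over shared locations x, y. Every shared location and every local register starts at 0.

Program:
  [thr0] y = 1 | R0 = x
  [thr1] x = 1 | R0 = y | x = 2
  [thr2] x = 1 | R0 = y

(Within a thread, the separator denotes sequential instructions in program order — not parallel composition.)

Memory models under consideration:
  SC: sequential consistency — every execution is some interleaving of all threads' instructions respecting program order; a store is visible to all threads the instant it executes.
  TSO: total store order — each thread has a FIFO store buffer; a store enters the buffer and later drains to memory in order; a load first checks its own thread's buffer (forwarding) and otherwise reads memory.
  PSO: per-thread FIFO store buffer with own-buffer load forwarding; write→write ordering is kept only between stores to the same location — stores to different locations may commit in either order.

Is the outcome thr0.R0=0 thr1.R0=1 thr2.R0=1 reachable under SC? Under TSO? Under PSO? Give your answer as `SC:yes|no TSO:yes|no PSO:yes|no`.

outcome vector order: (thr0.R0,thr1.R0,thr2.R0)
[SC] allowed = {011 100 101 110 111 200 201 210 211}
[TSO] allowed = {000 001 010 011 100 101 110 111 200 201 210 211}
[PSO] allowed = {000 001 010 011 100 101 110 111 200 201 210 211}
target 011 ∈ {SC,TSO,PSO}

SC:yes TSO:yes PSO:yes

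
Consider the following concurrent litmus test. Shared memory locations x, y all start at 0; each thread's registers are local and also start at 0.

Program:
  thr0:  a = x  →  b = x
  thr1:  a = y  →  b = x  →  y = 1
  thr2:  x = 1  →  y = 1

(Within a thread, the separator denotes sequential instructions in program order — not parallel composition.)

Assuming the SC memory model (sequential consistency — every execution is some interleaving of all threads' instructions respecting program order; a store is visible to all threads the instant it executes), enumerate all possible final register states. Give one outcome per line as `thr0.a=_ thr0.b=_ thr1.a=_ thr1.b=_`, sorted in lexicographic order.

outcome vector order: (thr0.a,thr0.b,thr1.a,thr1.b)
|SC outcomes| = 9

thr0.a=0 thr0.b=0 thr1.a=0 thr1.b=0
thr0.a=0 thr0.b=0 thr1.a=0 thr1.b=1
thr0.a=0 thr0.b=0 thr1.a=1 thr1.b=1
thr0.a=0 thr0.b=1 thr1.a=0 thr1.b=0
thr0.a=0 thr0.b=1 thr1.a=0 thr1.b=1
thr0.a=0 thr0.b=1 thr1.a=1 thr1.b=1
thr0.a=1 thr0.b=1 thr1.a=0 thr1.b=0
thr0.a=1 thr0.b=1 thr1.a=0 thr1.b=1
thr0.a=1 thr0.b=1 thr1.a=1 thr1.b=1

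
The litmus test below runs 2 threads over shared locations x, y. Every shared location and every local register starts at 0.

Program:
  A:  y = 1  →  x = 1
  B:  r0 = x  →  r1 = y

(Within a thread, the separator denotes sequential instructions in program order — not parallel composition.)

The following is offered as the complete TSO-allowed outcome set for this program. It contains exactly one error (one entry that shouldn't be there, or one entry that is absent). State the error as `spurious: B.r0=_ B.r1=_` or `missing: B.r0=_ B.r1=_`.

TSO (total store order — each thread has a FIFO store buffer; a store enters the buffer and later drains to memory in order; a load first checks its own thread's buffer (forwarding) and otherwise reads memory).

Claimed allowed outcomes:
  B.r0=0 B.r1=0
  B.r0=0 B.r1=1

outcome vector order: (B.r0,B.r1)
under TSO → <0 0> <0 1> <1 1>
TSO∖claimed = {<1 1>}

missing: B.r0=1 B.r1=1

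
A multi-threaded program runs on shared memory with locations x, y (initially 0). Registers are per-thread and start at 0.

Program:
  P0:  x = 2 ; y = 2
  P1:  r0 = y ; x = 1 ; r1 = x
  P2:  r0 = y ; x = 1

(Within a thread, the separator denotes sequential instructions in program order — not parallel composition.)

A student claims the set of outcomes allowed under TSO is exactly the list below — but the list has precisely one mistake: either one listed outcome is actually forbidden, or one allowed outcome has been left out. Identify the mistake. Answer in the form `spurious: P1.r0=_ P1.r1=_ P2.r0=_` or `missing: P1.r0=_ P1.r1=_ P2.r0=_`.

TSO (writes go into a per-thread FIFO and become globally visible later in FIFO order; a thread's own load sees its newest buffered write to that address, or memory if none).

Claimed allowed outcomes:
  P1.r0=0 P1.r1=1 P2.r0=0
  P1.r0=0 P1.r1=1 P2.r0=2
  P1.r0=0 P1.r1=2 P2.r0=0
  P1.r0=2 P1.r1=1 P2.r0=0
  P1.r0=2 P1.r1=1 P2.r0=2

outcome vector order: (P1.r0,P1.r1,P2.r0)
[TSO] allowed = {0/1/0 0/1/2 0/2/0 0/2/2 2/1/0 2/1/2}
TSO∖claimed = {0/2/2}

missing: P1.r0=0 P1.r1=2 P2.r0=2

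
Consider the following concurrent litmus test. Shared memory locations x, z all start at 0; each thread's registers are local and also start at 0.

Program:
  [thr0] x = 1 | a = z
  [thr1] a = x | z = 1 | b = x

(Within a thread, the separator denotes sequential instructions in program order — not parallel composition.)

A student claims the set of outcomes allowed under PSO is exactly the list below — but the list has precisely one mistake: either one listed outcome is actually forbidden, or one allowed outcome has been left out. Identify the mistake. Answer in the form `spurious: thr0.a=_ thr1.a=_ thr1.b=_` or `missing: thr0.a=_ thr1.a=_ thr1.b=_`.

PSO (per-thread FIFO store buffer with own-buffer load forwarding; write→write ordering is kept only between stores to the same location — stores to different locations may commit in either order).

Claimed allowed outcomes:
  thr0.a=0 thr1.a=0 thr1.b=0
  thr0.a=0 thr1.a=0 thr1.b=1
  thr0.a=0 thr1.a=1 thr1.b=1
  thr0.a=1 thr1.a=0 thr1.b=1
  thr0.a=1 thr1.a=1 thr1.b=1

outcome vector order: (thr0.a,thr1.a,thr1.b)
PSO: 6 outcomes — {<0 0 0> <0 0 1> <0 1 1> <1 0 0> <1 0 1> <1 1 1>}
PSO∖claimed = {<1 0 0>}

missing: thr0.a=1 thr1.a=0 thr1.b=0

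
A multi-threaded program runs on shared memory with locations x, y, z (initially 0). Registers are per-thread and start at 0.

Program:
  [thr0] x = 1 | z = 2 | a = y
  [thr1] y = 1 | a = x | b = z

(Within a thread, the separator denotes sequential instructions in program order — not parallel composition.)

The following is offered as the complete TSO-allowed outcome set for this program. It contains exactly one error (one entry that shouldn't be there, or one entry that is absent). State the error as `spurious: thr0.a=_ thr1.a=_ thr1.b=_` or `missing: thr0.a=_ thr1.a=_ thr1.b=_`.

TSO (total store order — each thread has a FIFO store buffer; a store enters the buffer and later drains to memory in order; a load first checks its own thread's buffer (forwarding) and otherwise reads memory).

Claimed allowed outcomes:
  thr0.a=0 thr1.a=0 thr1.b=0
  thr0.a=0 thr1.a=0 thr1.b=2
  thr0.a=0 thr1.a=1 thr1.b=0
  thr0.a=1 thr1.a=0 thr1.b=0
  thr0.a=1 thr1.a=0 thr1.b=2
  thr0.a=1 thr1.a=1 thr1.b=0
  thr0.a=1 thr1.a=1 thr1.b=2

outcome vector order: (thr0.a,thr1.a,thr1.b)
under TSO → 0/0/0, 0/0/2, 0/1/0, 0/1/2, 1/0/0, 1/0/2, 1/1/0, 1/1/2
TSO∖claimed = {0/1/2}

missing: thr0.a=0 thr1.a=1 thr1.b=2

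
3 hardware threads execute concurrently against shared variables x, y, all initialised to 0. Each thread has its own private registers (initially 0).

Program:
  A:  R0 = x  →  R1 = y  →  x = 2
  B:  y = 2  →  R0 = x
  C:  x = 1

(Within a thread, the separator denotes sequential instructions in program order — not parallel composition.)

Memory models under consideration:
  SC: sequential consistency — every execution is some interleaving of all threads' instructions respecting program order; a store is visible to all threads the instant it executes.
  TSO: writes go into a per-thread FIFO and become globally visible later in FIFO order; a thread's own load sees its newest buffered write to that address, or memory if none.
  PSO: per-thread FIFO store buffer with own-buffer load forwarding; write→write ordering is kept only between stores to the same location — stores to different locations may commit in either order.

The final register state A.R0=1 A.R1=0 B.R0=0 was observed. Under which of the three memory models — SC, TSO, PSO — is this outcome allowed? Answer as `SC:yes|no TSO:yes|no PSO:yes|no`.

outcome vector order: (A.R0,A.R1,B.R0)
under SC → <0 0 0>, <0 0 1>, <0 0 2>, <0 2 0>, <0 2 1>, <0 2 2>, <1 0 1>, <1 0 2>, <1 2 0>, <1 2 1>, <1 2 2>
under TSO → <0 0 0>, <0 0 1>, <0 0 2>, <0 2 0>, <0 2 1>, <0 2 2>, <1 0 0>, <1 0 1>, <1 0 2>, <1 2 0>, <1 2 1>, <1 2 2>
under PSO → <0 0 0>, <0 0 1>, <0 0 2>, <0 2 0>, <0 2 1>, <0 2 2>, <1 0 0>, <1 0 1>, <1 0 2>, <1 2 0>, <1 2 1>, <1 2 2>
target <1 0 0> ∈ {TSO,PSO}

SC:no TSO:yes PSO:yes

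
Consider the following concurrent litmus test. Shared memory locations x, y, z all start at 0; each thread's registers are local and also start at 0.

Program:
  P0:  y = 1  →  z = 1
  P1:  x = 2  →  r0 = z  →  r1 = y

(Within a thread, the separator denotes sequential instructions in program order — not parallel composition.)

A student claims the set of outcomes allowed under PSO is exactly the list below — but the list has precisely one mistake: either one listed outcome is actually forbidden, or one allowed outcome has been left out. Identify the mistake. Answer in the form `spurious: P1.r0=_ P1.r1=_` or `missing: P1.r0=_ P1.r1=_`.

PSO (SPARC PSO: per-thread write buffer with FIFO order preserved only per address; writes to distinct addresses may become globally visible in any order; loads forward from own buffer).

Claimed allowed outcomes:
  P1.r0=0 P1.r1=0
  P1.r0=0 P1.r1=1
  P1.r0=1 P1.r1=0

missing: P1.r0=1 P1.r1=1

outcome vector order: (P1.r0,P1.r1)
[PSO] allowed = {0/0 0/1 1/0 1/1}
PSO∖claimed = {1/1}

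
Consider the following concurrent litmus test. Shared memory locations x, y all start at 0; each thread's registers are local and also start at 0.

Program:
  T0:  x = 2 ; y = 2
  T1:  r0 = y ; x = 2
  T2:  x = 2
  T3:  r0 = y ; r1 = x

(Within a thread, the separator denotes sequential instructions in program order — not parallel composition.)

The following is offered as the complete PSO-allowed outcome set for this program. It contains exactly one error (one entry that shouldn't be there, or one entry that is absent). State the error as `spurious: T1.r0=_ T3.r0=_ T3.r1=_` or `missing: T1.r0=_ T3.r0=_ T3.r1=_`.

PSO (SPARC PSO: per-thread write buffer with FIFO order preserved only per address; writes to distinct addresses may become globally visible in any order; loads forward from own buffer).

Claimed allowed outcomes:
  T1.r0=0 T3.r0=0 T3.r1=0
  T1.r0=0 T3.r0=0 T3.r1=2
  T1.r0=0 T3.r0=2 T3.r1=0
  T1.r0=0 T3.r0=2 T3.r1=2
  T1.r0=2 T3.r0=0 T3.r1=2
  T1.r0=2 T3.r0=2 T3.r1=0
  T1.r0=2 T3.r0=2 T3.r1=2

missing: T1.r0=2 T3.r0=0 T3.r1=0

outcome vector order: (T1.r0,T3.r0,T3.r1)
under PSO → 000, 002, 020, 022, 200, 202, 220, 222
PSO∖claimed = {200}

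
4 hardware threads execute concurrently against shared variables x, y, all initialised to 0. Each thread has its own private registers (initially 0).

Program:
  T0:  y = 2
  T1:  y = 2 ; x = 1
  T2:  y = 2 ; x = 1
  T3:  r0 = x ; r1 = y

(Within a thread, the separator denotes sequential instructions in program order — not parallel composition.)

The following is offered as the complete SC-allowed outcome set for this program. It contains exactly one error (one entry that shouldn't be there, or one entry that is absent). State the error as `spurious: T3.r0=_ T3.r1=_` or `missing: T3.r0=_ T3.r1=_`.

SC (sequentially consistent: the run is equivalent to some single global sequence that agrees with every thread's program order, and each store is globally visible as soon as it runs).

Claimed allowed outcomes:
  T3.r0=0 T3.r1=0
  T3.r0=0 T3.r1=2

outcome vector order: (T3.r0,T3.r1)
SC: 3 outcomes — {0/0; 0/2; 1/2}
SC∖claimed = {1/2}

missing: T3.r0=1 T3.r1=2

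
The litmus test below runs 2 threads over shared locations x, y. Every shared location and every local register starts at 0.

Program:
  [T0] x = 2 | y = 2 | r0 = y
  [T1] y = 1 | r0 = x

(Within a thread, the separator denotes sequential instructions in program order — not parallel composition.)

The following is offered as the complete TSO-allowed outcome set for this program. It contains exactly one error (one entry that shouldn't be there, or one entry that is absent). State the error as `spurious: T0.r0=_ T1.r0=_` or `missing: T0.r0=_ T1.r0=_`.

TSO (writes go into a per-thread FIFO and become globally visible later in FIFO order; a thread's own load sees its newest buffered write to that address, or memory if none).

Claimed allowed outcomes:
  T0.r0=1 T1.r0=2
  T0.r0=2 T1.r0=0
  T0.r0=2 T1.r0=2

outcome vector order: (T0.r0,T1.r0)
TSO (4): 1/0 1/2 2/0 2/2
TSO∖claimed = {1/0}

missing: T0.r0=1 T1.r0=0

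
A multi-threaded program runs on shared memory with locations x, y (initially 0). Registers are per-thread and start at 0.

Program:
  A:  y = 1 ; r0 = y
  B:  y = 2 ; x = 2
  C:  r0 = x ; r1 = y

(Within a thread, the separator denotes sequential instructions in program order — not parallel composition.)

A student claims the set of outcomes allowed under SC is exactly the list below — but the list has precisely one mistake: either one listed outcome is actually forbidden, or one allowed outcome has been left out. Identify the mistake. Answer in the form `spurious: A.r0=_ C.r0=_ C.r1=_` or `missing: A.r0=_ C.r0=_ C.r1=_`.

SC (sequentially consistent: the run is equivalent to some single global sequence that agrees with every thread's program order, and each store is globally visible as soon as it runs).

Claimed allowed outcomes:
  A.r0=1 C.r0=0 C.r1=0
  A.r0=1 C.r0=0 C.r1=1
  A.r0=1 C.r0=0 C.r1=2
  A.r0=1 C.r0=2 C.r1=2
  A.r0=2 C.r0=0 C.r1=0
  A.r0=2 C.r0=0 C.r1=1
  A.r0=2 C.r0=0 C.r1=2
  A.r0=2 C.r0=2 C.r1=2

outcome vector order: (A.r0,C.r0,C.r1)
[SC] allowed = {<1 0 0>; <1 0 1>; <1 0 2>; <1 2 1>; <1 2 2>; <2 0 0>; <2 0 1>; <2 0 2>; <2 2 2>}
SC∖claimed = {<1 2 1>}

missing: A.r0=1 C.r0=2 C.r1=1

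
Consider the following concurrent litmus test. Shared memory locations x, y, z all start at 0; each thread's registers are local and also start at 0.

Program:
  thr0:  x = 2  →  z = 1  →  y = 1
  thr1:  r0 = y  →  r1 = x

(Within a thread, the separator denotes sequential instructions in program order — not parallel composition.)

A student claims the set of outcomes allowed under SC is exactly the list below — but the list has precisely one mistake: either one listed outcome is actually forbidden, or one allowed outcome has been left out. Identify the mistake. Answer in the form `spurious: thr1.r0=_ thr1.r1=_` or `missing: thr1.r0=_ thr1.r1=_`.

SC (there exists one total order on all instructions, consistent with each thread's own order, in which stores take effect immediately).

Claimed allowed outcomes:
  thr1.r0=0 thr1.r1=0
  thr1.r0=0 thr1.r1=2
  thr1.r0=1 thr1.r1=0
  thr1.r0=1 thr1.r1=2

spurious: thr1.r0=1 thr1.r1=0

outcome vector order: (thr1.r0,thr1.r1)
SC: 3 outcomes — {(0,0), (0,2), (1,2)}
claimed∖SC = {(1,0)}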